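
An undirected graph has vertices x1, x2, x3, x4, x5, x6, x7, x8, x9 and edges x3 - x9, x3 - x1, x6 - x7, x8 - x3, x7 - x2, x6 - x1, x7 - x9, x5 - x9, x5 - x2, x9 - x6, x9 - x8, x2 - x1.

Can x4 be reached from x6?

Explore from x6.
Distance 1: reach x1, x7, x9.
Distance 2: reach x2, x3, x5, x8.
The search is exhausted without reaching x4; it lies in a different component.

No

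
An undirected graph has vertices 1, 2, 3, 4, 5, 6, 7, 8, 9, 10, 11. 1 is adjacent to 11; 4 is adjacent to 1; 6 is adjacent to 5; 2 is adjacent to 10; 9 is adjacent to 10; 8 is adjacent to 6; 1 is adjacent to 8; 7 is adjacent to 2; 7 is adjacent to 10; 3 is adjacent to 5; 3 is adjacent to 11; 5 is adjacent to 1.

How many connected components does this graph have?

2

From 1: component {1, 3, 4, 5, 6, 8, 11}.
From 2: component {2, 7, 9, 10}.
That's 2 components.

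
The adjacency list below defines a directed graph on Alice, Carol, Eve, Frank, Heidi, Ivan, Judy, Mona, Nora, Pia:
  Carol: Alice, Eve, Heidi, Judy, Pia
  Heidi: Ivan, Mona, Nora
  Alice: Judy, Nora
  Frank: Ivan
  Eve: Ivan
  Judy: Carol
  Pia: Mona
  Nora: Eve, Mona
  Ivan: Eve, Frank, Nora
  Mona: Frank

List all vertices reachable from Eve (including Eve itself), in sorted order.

Eve, Frank, Ivan, Mona, Nora

Start at Eve.
Its neighbours: Ivan.
Then their neighbours: Frank, Nora.
Then next layer: Mona.
Nothing further is reachable.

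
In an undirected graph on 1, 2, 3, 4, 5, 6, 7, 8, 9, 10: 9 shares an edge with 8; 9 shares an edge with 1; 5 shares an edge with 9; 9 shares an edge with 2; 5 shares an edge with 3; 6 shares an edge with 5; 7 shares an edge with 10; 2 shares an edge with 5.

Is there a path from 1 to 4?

No

Explore from 1.
Distance 1: reach 9.
Distance 2: reach 2, 5, 8.
Distance 3: reach 3, 6.
The search is exhausted without reaching 4; it lies in a different component.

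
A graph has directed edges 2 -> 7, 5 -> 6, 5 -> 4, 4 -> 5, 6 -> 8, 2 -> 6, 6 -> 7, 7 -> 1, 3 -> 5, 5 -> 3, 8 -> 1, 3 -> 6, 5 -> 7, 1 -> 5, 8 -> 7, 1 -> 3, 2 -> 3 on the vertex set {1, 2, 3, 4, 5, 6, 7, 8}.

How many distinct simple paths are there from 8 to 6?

8

8→1→3→5→6
8→1→3→6
8→1→5→3→6
8→1→5→6
8→7→1→3→5→6
8→7→1→3→6
8→7→1→5→3→6
8→7→1→5→6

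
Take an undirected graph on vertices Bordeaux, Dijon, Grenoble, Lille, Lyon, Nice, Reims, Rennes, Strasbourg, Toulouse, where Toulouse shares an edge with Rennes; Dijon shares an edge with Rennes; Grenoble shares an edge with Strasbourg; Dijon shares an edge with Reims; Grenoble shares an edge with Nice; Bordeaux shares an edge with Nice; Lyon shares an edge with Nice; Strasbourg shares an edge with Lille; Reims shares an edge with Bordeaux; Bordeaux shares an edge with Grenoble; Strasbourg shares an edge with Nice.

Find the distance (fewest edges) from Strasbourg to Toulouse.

6

Distance 0: Strasbourg.
Distance 1: Grenoble, Lille, Nice.
Distance 2: Bordeaux, Lyon.
Distance 3: Reims.
Distance 4: Dijon.
Distance 5: Rennes.
Distance 6: Toulouse — contains Toulouse.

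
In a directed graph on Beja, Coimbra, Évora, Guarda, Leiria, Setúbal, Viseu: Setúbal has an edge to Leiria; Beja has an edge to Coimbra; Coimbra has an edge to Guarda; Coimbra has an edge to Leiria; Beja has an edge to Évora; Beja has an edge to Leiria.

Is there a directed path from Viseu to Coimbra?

Viseu has no outgoing edges, so nothing is reachable from it.

No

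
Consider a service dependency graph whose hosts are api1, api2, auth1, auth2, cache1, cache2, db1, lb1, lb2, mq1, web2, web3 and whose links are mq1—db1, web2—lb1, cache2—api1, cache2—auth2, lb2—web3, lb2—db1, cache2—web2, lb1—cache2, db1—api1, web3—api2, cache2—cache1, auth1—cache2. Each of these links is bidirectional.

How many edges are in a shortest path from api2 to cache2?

5

Distance 0: api2.
Distance 1: web3.
Distance 2: lb2.
Distance 3: db1.
Distance 4: api1, mq1.
Distance 5: cache2 — contains cache2.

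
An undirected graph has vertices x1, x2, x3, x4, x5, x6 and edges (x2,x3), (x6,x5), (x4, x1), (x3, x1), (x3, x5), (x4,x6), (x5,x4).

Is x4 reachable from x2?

Explore from x2.
Distance 1: reach x3.
Distance 2: reach x1, x5.
Distance 3: reach x4, x6.
Found x4.

Yes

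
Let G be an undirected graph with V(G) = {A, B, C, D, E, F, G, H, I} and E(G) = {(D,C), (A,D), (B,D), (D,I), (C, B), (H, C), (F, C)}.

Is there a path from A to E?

Explore from A.
Distance 1: reach D.
Distance 2: reach B, C, I.
Distance 3: reach F, H.
The search is exhausted without reaching E; it lies in a different component.

No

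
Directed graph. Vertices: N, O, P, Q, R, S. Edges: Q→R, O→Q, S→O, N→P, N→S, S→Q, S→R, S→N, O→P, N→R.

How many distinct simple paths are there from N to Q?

N→S→O→Q
N→S→Q

2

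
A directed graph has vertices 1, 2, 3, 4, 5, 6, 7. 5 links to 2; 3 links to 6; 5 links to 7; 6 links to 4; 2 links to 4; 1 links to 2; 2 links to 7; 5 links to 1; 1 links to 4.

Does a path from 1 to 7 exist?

Yes

Explore from 1.
Distance 1: reach 2, 4.
Distance 2: reach 7.
Found 7.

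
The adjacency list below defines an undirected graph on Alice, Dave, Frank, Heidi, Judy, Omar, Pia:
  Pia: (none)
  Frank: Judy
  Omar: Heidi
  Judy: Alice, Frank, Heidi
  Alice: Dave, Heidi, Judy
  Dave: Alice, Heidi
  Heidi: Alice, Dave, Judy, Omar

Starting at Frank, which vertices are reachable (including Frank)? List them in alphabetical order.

Alice, Dave, Frank, Heidi, Judy, Omar

Start at Frank.
Its neighbours: Judy.
Then their neighbours: Alice, Heidi.
Then next layer: Dave, Omar.
Nothing further is reachable.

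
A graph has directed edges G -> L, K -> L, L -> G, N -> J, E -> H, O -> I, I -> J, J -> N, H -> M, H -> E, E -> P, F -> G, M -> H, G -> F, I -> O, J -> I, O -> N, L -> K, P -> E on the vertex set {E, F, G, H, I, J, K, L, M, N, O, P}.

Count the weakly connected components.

3

From E: component {E, H, M, P}.
From F: component {F, G, K, L}.
From I: component {I, J, N, O}.
That's 3 components.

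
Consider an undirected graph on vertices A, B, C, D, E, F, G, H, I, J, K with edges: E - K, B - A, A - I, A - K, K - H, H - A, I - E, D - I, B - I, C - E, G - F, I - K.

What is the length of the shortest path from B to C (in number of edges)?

3

Distance 0: B.
Distance 1: A, I.
Distance 2: D, E, H, K.
Distance 3: C — contains C.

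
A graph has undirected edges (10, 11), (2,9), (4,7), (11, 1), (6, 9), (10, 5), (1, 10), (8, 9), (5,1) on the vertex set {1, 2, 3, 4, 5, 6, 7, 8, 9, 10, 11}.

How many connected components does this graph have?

4

From 1: component {1, 5, 10, 11}.
From 2: component {2, 6, 8, 9}.
From 3: component {3}.
From 4: component {4, 7}.
That's 4 components.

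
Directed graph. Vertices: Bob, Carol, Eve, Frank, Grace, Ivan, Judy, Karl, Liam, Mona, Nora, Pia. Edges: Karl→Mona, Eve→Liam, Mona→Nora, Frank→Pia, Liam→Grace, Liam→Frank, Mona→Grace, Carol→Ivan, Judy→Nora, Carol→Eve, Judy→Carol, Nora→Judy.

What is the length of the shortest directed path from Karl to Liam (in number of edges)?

Distance 0: Karl.
Distance 1: Mona.
Distance 2: Grace, Nora.
Distance 3: Judy.
Distance 4: Carol.
Distance 5: Eve, Ivan.
Distance 6: Liam — contains Liam.

6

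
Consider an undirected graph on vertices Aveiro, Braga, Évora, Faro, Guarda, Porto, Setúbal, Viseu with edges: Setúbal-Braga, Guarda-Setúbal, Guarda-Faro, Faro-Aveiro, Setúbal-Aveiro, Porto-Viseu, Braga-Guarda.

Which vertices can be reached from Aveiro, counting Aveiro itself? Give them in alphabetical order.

Aveiro, Braga, Faro, Guarda, Setúbal

Start at Aveiro.
Its neighbours: Faro, Setúbal.
Then their neighbours: Braga, Guarda.
Nothing further is reachable.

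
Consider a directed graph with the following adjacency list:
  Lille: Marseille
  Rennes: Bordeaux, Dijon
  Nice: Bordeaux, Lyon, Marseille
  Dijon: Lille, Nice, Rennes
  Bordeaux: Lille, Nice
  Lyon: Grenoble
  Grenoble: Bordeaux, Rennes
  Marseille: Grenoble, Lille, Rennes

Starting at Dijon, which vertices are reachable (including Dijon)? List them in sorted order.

Start at Dijon.
Its neighbours: Lille, Nice, Rennes.
Then their neighbours: Bordeaux, Lyon, Marseille.
Then next layer: Grenoble.
Every vertex is now reached.

Bordeaux, Dijon, Grenoble, Lille, Lyon, Marseille, Nice, Rennes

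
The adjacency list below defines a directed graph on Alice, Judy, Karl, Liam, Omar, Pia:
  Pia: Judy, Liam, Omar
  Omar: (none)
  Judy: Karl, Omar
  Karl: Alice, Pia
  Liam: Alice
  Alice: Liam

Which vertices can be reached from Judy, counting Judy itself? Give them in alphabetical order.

Start at Judy.
Its neighbours: Karl, Omar.
Then their neighbours: Alice, Pia.
Then next layer: Liam.
Every vertex is now reached.

Alice, Judy, Karl, Liam, Omar, Pia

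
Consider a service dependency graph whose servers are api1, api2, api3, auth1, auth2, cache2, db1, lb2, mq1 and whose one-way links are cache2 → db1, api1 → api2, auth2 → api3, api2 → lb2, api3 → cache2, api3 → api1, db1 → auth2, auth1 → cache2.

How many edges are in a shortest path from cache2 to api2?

Distance 0: cache2.
Distance 1: db1.
Distance 2: auth2.
Distance 3: api3.
Distance 4: api1.
Distance 5: api2 — contains api2.

5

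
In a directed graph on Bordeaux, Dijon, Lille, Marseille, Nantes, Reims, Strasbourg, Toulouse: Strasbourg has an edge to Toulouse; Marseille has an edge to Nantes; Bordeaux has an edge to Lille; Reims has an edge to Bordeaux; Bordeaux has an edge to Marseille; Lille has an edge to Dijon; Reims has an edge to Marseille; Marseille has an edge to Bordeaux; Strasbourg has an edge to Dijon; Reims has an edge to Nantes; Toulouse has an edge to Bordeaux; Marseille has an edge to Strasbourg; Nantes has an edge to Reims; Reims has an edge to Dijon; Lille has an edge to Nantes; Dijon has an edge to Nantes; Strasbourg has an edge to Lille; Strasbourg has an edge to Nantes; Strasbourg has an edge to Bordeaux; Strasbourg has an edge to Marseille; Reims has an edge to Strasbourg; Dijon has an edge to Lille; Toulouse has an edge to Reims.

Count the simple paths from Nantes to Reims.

1

Nantes→Reims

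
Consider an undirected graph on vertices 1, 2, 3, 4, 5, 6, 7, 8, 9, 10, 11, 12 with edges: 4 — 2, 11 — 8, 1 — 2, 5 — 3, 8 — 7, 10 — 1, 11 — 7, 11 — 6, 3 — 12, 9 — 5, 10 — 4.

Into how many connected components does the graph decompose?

From 1: component {1, 2, 4, 10}.
From 3: component {3, 5, 9, 12}.
From 6: component {6, 7, 8, 11}.
That's 3 components.

3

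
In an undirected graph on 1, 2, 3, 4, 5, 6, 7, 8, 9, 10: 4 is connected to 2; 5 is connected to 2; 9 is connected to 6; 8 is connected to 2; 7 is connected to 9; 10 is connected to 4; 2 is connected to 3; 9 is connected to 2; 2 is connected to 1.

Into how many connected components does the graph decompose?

1

From 1: component {1, 2, 3, 4, 5, 6, 7, 8, 9, 10}.
That's 1 component.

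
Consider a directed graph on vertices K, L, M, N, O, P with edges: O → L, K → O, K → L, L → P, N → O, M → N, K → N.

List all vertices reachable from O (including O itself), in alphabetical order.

L, O, P

Start at O.
Its neighbours: L.
Then their neighbours: P.
Nothing further is reachable.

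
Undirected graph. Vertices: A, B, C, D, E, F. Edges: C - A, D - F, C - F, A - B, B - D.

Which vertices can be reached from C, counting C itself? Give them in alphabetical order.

A, B, C, D, F

Start at C.
Its neighbours: A, F.
Then their neighbours: B, D.
Nothing further is reachable.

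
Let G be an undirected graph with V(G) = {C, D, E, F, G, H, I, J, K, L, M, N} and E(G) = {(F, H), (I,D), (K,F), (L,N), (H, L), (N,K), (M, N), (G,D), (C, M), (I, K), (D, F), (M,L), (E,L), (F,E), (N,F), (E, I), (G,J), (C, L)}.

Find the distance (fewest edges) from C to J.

6

Distance 0: C.
Distance 1: L, M.
Distance 2: E, H, N.
Distance 3: F, I, K.
Distance 4: D.
Distance 5: G.
Distance 6: J — contains J.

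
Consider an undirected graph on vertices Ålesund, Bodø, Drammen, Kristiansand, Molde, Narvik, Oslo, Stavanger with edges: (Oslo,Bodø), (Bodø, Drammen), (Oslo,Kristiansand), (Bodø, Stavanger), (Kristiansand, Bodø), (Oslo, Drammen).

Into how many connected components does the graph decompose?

From Ålesund: component {Ålesund}.
From Bodø: component {Bodø, Drammen, Kristiansand, Oslo, Stavanger}.
From Molde: component {Molde}.
From Narvik: component {Narvik}.
That's 4 components.

4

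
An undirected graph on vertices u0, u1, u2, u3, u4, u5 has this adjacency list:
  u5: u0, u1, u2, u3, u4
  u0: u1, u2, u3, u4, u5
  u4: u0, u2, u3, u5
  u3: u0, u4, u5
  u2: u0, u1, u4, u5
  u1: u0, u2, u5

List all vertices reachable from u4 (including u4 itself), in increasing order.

Start at u4.
Its neighbours: u0, u2, u3, u5.
Then their neighbours: u1.
Every vertex is now reached.

u0, u1, u2, u3, u4, u5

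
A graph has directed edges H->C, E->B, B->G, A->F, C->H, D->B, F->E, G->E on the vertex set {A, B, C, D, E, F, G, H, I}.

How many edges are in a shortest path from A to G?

Distance 0: A.
Distance 1: F.
Distance 2: E.
Distance 3: B.
Distance 4: G — contains G.

4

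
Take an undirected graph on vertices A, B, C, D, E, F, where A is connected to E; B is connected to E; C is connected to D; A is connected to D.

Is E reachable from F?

No

F has no edges, so nothing is reachable from it.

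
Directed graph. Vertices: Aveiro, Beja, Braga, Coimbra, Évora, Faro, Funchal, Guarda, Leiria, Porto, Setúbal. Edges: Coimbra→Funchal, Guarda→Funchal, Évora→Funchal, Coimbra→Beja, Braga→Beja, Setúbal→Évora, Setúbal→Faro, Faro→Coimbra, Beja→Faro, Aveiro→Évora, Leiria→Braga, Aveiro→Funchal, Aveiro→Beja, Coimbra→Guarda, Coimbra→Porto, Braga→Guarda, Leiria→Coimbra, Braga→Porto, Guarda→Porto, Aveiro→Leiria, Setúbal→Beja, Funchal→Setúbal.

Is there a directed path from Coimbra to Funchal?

Yes

Explore from Coimbra.
Distance 1: reach Beja, Funchal, Guarda, Porto.
Found Funchal.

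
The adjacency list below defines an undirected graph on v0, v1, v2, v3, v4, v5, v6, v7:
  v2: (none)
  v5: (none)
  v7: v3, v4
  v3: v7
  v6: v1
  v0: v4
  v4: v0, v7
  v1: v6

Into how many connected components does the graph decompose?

From v0: component {v0, v3, v4, v7}.
From v1: component {v1, v6}.
From v2: component {v2}.
From v5: component {v5}.
That's 4 components.

4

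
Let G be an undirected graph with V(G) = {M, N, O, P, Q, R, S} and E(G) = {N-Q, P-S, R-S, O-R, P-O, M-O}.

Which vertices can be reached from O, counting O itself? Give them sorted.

M, O, P, R, S

Start at O.
Its neighbours: M, P, R.
Then their neighbours: S.
Nothing further is reachable.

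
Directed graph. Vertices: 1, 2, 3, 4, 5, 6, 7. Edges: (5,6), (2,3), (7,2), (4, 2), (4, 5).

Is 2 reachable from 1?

No

1 has no outgoing edges, so nothing is reachable from it.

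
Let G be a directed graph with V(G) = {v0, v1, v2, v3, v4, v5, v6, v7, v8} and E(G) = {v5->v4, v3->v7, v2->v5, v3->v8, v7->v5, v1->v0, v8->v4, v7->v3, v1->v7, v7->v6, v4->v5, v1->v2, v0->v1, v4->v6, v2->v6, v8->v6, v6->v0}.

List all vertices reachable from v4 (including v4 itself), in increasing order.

Start at v4.
Its neighbours: v5, v6.
Then their neighbours: v0.
Then next layer: v1.
Then next layer: v2, v7.
Then next layer: v3.
Then next layer: v8.
Every vertex is now reached.

v0, v1, v2, v3, v4, v5, v6, v7, v8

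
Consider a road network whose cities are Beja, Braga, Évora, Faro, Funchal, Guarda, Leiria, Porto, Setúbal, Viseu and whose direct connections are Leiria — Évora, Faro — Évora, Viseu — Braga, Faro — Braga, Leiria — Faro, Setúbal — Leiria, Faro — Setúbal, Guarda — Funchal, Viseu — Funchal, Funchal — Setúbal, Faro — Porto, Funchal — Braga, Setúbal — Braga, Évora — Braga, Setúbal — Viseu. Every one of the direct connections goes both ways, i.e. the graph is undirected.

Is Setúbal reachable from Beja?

No

Beja has no edges, so nothing is reachable from it.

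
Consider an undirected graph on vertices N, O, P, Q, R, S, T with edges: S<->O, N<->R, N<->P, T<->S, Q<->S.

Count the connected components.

2

From N: component {N, P, R}.
From O: component {O, Q, S, T}.
That's 2 components.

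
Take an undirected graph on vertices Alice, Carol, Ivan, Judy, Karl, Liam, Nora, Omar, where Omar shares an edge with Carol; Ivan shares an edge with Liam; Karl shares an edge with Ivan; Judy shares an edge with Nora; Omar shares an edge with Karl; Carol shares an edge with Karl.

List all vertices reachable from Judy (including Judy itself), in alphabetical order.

Judy, Nora

Start at Judy.
Its neighbours: Nora.
Nothing further is reachable.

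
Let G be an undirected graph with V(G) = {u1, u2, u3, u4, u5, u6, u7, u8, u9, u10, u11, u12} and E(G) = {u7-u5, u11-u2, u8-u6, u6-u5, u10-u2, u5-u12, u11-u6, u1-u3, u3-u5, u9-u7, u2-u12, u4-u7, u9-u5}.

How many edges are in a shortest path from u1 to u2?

4

Distance 0: u1.
Distance 1: u3.
Distance 2: u5.
Distance 3: u6, u7, u9, u12.
Distance 4: u2, u4, u8, u11 — contains u2.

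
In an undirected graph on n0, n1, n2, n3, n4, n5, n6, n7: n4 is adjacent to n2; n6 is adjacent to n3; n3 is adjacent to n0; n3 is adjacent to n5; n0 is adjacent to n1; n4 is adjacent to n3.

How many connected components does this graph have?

From n0: component {n0, n1, n2, n3, n4, n5, n6}.
From n7: component {n7}.
That's 2 components.

2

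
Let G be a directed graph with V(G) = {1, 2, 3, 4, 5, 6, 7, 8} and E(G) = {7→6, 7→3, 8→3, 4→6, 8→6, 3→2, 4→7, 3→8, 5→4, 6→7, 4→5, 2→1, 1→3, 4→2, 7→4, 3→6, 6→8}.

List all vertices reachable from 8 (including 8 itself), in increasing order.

1, 2, 3, 4, 5, 6, 7, 8

Start at 8.
Its neighbours: 3, 6.
Then their neighbours: 2, 7.
Then next layer: 1, 4.
Then next layer: 5.
Every vertex is now reached.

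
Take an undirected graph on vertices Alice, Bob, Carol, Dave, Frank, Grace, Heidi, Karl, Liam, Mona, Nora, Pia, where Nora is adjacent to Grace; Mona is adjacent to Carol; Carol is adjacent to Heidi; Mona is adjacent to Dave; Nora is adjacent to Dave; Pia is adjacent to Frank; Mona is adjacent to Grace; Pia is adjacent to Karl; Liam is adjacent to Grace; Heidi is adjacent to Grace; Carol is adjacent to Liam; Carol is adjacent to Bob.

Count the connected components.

From Alice: component {Alice}.
From Bob: component {Bob, Carol, Dave, Grace, Heidi, Liam, Mona, Nora}.
From Frank: component {Frank, Karl, Pia}.
That's 3 components.

3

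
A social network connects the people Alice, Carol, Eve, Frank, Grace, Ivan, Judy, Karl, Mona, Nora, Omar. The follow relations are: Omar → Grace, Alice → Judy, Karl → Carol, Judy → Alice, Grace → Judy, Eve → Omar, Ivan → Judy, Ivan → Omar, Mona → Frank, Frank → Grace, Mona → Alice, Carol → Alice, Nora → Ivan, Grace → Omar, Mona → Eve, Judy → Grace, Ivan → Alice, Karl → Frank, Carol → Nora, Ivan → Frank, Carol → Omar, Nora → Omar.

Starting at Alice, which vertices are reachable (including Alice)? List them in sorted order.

Start at Alice.
Its neighbours: Judy.
Then their neighbours: Grace.
Then next layer: Omar.
Nothing further is reachable.

Alice, Grace, Judy, Omar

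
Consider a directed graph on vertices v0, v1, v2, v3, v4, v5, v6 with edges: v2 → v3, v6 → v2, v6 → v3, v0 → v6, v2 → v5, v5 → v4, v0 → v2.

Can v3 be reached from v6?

Explore from v6.
Distance 1: reach v2, v3.
Found v3.

Yes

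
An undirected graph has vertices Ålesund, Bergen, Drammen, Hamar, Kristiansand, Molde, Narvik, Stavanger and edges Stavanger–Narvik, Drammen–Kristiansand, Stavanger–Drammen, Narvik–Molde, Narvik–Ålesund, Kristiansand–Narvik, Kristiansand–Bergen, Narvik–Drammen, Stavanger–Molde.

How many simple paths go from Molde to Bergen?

Molde–Narvik–Drammen–Kristiansand–Bergen
Molde–Narvik–Kristiansand–Bergen
Molde–Narvik–Stavanger–Drammen–Kristiansand–Bergen
Molde–Stavanger–Drammen–Kristiansand–Bergen
Molde–Stavanger–Drammen–Narvik–Kristiansand–Bergen
Molde–Stavanger–Narvik–Drammen–Kristiansand–Bergen
Molde–Stavanger–Narvik–Kristiansand–Bergen

7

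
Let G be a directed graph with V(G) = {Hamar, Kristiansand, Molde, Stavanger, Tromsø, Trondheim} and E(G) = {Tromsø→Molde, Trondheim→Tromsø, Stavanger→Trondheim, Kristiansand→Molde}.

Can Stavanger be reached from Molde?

Molde has no outgoing edges, so nothing is reachable from it.

No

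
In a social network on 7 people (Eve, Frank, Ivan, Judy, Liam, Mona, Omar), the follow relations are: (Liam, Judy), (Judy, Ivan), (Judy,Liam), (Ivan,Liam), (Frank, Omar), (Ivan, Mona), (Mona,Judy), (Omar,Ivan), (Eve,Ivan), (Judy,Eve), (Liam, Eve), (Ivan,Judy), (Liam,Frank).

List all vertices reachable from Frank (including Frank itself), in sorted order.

Eve, Frank, Ivan, Judy, Liam, Mona, Omar

Start at Frank.
Its neighbours: Omar.
Then their neighbours: Ivan.
Then next layer: Judy, Liam, Mona.
Then next layer: Eve.
Every vertex is now reached.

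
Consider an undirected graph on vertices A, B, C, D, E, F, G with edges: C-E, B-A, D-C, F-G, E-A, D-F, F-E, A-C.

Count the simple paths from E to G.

E–A–C–D–F–G
E–C–D–F–G
E–F–G

3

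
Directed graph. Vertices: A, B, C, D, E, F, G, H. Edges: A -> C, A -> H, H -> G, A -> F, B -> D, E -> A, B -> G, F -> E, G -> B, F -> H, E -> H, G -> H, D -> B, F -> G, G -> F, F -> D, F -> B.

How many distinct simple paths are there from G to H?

G→F→E→A→H
G→F→E→H
G→F→H
G→H

4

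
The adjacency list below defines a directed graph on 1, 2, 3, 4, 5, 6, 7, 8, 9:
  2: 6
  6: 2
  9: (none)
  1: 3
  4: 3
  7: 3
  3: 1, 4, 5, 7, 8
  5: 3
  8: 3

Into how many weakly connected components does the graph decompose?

3

From 1: component {1, 3, 4, 5, 7, 8}.
From 2: component {2, 6}.
From 9: component {9}.
That's 3 components.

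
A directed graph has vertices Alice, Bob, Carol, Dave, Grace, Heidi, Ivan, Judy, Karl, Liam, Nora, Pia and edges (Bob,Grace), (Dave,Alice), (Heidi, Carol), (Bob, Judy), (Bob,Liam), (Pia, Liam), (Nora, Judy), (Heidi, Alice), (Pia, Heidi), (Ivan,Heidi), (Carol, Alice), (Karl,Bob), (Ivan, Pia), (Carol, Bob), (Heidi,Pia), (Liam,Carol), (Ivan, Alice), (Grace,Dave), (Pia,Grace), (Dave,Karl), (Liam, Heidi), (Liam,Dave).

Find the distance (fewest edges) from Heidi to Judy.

3

Distance 0: Heidi.
Distance 1: Alice, Carol, Pia.
Distance 2: Bob, Grace, Liam.
Distance 3: Dave, Judy — contains Judy.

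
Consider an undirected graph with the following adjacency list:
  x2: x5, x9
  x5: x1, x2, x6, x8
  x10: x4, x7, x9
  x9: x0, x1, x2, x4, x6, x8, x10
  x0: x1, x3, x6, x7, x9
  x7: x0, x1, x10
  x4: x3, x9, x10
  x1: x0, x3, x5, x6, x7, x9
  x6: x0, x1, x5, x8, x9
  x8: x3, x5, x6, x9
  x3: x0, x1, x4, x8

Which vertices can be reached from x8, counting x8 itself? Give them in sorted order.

x0, x1, x2, x3, x4, x5, x6, x7, x8, x9, x10

Start at x8.
Its neighbours: x3, x5, x6, x9.
Then their neighbours: x0, x1, x2, x4, x10.
Then next layer: x7.
Every vertex is now reached.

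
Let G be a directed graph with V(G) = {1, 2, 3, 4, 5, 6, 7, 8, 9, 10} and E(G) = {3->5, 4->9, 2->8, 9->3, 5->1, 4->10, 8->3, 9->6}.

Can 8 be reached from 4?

No

Explore from 4.
Distance 1: reach 9, 10.
Distance 2: reach 3, 6.
Distance 3: reach 5.
Distance 4: reach 1.
The search from 4 is exhausted; no directed path reaches 8.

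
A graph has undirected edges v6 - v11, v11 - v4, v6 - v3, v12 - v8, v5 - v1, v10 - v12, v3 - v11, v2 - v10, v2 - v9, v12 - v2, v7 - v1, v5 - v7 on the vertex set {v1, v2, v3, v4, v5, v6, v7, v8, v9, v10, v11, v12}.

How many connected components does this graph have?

3

From v1: component {v1, v5, v7}.
From v2: component {v2, v8, v9, v10, v12}.
From v3: component {v3, v4, v6, v11}.
That's 3 components.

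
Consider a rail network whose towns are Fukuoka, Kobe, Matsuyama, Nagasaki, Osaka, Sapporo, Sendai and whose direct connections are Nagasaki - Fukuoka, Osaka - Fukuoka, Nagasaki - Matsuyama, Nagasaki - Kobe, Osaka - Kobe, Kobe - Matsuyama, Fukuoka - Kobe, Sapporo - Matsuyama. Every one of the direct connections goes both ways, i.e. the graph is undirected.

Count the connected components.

2

From Fukuoka: component {Fukuoka, Kobe, Matsuyama, Nagasaki, Osaka, Sapporo}.
From Sendai: component {Sendai}.
That's 2 components.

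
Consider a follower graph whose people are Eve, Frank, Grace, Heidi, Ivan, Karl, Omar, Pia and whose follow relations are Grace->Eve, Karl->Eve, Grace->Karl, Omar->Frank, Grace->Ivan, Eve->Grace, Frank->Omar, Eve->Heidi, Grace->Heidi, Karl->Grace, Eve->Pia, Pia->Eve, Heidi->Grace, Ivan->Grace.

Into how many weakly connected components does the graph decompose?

From Eve: component {Eve, Grace, Heidi, Ivan, Karl, Pia}.
From Frank: component {Frank, Omar}.
That's 2 components.

2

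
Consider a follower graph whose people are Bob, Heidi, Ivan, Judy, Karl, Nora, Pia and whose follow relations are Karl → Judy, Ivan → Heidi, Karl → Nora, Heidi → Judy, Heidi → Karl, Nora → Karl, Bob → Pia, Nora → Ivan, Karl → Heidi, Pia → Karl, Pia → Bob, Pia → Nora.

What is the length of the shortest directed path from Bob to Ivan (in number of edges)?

3

Distance 0: Bob.
Distance 1: Pia.
Distance 2: Karl, Nora.
Distance 3: Heidi, Ivan, Judy — contains Ivan.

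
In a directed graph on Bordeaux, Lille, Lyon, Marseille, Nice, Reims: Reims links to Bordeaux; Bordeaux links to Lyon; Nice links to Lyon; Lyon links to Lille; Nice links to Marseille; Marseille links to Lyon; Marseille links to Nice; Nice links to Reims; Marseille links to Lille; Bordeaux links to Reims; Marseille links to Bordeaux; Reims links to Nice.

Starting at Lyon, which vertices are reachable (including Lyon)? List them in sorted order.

Start at Lyon.
Its neighbours: Lille.
Nothing further is reachable.

Lille, Lyon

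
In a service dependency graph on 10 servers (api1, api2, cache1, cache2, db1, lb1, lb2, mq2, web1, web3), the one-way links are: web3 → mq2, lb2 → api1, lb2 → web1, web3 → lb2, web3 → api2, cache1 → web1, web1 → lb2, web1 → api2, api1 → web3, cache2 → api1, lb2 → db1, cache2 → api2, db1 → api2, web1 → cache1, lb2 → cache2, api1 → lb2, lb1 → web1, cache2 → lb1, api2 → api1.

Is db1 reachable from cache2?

Yes

Explore from cache2.
Distance 1: reach api1, api2, lb1.
Distance 2: reach lb2, web1, web3.
Distance 3: reach cache1, db1, mq2.
Found db1.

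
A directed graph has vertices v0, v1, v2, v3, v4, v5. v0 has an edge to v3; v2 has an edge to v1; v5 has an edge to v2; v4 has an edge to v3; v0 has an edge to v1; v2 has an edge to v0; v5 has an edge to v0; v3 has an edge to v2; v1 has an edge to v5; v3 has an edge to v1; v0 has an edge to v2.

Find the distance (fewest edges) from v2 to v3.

Distance 0: v2.
Distance 1: v0, v1.
Distance 2: v3, v5 — contains v3.

2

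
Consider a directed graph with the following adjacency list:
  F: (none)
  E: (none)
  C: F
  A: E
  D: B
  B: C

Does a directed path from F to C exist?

F has no outgoing edges, so nothing is reachable from it.

No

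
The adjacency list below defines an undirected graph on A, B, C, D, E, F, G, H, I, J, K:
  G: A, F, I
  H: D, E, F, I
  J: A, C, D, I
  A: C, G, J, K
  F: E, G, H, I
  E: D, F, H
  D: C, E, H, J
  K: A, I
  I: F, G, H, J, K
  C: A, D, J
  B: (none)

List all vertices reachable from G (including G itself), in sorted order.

A, C, D, E, F, G, H, I, J, K

Start at G.
Its neighbours: A, F, I.
Then their neighbours: C, E, H, J, K.
Then next layer: D.
Nothing further is reachable.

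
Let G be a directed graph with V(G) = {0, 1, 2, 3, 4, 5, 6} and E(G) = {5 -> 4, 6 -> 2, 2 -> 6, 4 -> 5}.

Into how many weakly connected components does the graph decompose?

5

From 0: component {0}.
From 1: component {1}.
From 2: component {2, 6}.
From 3: component {3}.
From 4: component {4, 5}.
That's 5 components.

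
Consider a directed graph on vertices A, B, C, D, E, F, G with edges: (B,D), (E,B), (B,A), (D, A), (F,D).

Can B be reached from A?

No

A has no outgoing edges, so nothing is reachable from it.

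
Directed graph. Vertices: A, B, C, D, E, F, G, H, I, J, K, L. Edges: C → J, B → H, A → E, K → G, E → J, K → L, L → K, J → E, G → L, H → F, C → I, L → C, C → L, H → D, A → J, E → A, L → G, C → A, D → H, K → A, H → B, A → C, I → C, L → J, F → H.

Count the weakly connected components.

2

From A: component {A, C, E, G, I, J, K, L}.
From B: component {B, D, F, H}.
That's 2 components.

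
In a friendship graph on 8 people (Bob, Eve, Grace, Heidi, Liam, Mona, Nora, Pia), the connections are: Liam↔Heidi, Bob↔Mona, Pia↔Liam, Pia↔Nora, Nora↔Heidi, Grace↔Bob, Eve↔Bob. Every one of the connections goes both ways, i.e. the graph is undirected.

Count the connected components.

From Bob: component {Bob, Eve, Grace, Mona}.
From Heidi: component {Heidi, Liam, Nora, Pia}.
That's 2 components.

2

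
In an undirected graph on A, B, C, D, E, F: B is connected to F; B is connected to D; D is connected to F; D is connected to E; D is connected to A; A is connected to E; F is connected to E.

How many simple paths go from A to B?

7

A–D–B
A–D–E–F–B
A–D–F–B
A–E–D–B
A–E–D–F–B
A–E–F–B
A–E–F–D–B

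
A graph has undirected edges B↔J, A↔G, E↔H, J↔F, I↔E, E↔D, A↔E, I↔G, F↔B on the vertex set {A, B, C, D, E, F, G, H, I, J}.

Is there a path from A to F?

No

Explore from A.
Distance 1: reach E, G.
Distance 2: reach D, H, I.
The search is exhausted without reaching F; it lies in a different component.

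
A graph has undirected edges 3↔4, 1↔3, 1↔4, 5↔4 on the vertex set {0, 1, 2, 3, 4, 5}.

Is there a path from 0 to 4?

0 has no edges, so nothing is reachable from it.

No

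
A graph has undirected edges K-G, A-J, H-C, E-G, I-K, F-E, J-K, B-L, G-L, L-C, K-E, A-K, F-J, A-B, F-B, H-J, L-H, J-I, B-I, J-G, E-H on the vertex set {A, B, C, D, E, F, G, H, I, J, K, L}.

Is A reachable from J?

Explore from J.
Distance 1: reach A, F, G, H, I, K.
Found A.

Yes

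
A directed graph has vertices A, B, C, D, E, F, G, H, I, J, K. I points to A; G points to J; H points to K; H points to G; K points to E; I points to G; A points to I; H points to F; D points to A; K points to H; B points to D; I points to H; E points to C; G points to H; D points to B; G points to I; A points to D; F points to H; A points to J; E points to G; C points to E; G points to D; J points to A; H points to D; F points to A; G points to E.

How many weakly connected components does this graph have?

From A: component {A, B, C, D, E, F, G, H, I, J, K}.
That's 1 component.

1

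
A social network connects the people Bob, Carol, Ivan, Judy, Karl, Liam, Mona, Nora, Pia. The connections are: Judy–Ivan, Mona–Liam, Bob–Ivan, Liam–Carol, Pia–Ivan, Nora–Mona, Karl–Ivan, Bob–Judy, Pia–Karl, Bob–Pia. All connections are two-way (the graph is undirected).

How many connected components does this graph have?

2

From Bob: component {Bob, Ivan, Judy, Karl, Pia}.
From Carol: component {Carol, Liam, Mona, Nora}.
That's 2 components.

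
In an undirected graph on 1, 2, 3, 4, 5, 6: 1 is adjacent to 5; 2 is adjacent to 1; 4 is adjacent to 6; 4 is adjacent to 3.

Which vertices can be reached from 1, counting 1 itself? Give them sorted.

1, 2, 5

Start at 1.
Its neighbours: 2, 5.
Nothing further is reachable.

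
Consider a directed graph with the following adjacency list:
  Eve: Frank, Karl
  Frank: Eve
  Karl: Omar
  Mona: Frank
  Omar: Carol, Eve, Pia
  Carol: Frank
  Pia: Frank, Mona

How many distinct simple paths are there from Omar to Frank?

4

Omar→Carol→Frank
Omar→Eve→Frank
Omar→Pia→Frank
Omar→Pia→Mona→Frank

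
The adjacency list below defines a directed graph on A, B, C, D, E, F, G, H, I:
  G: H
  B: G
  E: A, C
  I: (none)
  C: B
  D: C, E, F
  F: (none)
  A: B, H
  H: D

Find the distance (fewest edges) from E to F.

Distance 0: E.
Distance 1: A, C.
Distance 2: B, H.
Distance 3: D, G.
Distance 4: F — contains F.

4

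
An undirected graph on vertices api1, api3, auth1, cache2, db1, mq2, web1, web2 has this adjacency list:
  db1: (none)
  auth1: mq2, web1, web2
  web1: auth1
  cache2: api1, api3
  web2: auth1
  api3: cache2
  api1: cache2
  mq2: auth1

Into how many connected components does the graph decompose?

3

From api1: component {api1, api3, cache2}.
From auth1: component {auth1, mq2, web1, web2}.
From db1: component {db1}.
That's 3 components.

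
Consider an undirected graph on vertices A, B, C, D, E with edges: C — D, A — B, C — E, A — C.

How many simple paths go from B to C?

B–A–C

1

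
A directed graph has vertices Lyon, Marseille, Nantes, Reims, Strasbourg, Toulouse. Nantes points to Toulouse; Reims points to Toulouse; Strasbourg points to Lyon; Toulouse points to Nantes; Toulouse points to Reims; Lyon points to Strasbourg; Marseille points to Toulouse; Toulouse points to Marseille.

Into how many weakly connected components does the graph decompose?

From Lyon: component {Lyon, Strasbourg}.
From Marseille: component {Marseille, Nantes, Reims, Toulouse}.
That's 2 components.

2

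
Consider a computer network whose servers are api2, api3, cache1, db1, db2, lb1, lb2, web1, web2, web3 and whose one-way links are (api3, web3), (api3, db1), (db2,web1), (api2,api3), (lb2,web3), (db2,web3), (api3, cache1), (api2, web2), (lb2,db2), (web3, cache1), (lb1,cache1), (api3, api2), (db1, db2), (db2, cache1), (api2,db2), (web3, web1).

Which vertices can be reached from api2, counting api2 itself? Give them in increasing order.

api2, api3, cache1, db1, db2, web1, web2, web3

Start at api2.
Its neighbours: api3, db2, web2.
Then their neighbours: cache1, db1, web1, web3.
Nothing further is reachable.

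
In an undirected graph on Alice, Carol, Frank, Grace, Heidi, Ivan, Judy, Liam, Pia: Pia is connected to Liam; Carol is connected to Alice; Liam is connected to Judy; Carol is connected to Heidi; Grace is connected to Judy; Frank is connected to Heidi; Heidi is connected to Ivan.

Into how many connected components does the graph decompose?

From Alice: component {Alice, Carol, Frank, Heidi, Ivan}.
From Grace: component {Grace, Judy, Liam, Pia}.
That's 2 components.

2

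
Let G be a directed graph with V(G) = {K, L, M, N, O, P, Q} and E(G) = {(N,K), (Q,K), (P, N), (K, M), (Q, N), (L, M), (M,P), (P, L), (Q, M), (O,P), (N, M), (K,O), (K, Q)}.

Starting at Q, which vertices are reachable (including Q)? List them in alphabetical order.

K, L, M, N, O, P, Q

Start at Q.
Its neighbours: K, M, N.
Then their neighbours: O, P.
Then next layer: L.
Every vertex is now reached.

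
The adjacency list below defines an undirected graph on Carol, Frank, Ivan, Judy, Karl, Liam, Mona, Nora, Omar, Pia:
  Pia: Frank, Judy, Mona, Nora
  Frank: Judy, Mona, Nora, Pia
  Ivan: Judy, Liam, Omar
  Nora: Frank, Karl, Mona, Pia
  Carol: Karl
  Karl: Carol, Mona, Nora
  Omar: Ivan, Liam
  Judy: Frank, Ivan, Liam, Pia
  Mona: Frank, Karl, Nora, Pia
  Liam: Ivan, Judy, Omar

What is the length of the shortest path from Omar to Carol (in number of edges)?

Distance 0: Omar.
Distance 1: Ivan, Liam.
Distance 2: Judy.
Distance 3: Frank, Pia.
Distance 4: Mona, Nora.
Distance 5: Karl.
Distance 6: Carol — contains Carol.

6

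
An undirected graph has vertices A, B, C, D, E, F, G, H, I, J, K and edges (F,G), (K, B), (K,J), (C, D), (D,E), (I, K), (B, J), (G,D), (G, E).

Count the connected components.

From A: component {A}.
From B: component {B, I, J, K}.
From C: component {C, D, E, F, G}.
From H: component {H}.
That's 4 components.

4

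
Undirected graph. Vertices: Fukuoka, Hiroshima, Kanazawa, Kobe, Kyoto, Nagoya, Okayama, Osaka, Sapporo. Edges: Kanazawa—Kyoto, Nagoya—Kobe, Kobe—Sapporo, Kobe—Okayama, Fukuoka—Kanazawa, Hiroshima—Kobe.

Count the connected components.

From Fukuoka: component {Fukuoka, Kanazawa, Kyoto}.
From Hiroshima: component {Hiroshima, Kobe, Nagoya, Okayama, Sapporo}.
From Osaka: component {Osaka}.
That's 3 components.

3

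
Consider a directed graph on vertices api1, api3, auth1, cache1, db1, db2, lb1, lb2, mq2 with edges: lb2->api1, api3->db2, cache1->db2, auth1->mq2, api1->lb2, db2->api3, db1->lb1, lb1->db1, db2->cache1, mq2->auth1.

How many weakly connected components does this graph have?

From api1: component {api1, lb2}.
From api3: component {api3, cache1, db2}.
From auth1: component {auth1, mq2}.
From db1: component {db1, lb1}.
That's 4 components.

4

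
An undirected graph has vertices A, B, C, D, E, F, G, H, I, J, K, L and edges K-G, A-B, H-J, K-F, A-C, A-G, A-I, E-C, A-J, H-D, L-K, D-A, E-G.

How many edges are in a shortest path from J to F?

Distance 0: J.
Distance 1: A, H.
Distance 2: B, C, D, G, I.
Distance 3: E, K.
Distance 4: F, L — contains F.

4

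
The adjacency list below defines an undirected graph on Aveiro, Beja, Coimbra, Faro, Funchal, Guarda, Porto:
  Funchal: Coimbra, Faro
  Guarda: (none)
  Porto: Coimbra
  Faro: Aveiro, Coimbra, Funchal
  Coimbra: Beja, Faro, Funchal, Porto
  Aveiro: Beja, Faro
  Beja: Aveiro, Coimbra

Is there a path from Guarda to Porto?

Guarda has no edges, so nothing is reachable from it.

No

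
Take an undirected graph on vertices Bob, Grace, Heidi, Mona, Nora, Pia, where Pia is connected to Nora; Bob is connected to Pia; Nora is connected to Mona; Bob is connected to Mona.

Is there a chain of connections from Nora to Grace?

Explore from Nora.
Distance 1: reach Mona, Pia.
Distance 2: reach Bob.
The search is exhausted without reaching Grace; it lies in a different component.

No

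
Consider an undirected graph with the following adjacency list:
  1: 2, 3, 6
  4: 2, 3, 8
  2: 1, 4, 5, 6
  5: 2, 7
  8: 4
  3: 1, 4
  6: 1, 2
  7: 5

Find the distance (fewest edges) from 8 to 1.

3

Distance 0: 8.
Distance 1: 4.
Distance 2: 2, 3.
Distance 3: 1, 5, 6 — contains 1.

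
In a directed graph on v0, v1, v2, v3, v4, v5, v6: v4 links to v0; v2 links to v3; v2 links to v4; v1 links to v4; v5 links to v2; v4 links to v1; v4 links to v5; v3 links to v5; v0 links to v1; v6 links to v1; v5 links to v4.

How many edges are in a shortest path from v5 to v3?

Distance 0: v5.
Distance 1: v2, v4.
Distance 2: v0, v1, v3 — contains v3.

2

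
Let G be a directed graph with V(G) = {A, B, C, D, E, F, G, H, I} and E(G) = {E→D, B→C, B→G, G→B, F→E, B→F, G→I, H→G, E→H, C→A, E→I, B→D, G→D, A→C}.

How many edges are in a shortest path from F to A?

6

Distance 0: F.
Distance 1: E.
Distance 2: D, H, I.
Distance 3: G.
Distance 4: B.
Distance 5: C.
Distance 6: A — contains A.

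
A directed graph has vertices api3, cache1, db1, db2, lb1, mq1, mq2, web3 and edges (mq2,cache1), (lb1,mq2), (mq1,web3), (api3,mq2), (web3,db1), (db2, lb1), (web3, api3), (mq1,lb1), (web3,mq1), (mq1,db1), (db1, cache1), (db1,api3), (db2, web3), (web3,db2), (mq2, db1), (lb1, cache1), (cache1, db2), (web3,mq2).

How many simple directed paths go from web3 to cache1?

14

web3→api3→mq2→cache1
web3→api3→mq2→db1→cache1
web3→db1→api3→mq2→cache1
web3→db1→cache1
web3→db2→lb1→cache1
web3→db2→lb1→mq2→cache1
web3→db2→lb1→mq2→db1→cache1
web3→mq1→db1→api3→mq2→cache1
web3→mq1→db1→cache1
web3→mq1→lb1→cache1
web3→mq1→lb1→mq2→cache1
web3→mq1→lb1→mq2→db1→cache1
web3→mq2→cache1
web3→mq2→db1→cache1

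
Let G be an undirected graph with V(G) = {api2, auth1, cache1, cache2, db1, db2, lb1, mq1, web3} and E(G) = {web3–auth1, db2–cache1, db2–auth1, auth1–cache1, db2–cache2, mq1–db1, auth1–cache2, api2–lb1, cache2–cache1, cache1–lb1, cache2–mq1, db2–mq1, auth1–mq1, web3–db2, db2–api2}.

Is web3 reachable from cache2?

Yes

Explore from cache2.
Distance 1: reach auth1, cache1, db2, mq1.
Distance 2: reach api2, db1, lb1, web3.
Found web3.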